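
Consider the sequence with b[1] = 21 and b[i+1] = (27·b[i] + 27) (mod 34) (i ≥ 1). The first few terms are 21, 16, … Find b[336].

b[1] = 21, b[2] = 16, b[3] = 17, b[4] = 10, b[5] = 25, b[6] = 22, b[7] = 9, b[8] = 32, b[9] = 7, b[10] = 12, b[11] = 11, b[12] = 18, b[13] = 3, b[14] = 6, b[15] = 19, b[16] = 30, b[17] = 21.
The sequence repeats with period 16.
So b[336] = b[1 + ((336-1) mod 16)] = b[16] = 30.

30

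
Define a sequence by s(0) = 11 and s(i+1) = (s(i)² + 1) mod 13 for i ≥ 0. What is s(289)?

5

Listing terms: s(0) = 11; s(1) = 5; s(2) = 0; s(3) = 1; s(4) = 2; s(5) = 5.
Since s(5) = s(1) = 5, the sequence is eventually periodic: after a pre-period of length 1 it cycles with period 4.
For i ≥ 1, s(i) depends only on (i - 1) mod 4. (289 - 1) mod 4 = 0, so s(289) = s(1) = 5.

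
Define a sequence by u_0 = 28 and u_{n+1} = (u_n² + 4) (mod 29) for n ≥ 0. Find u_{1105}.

Computing terms: u_0 = 28; u_1 = 5; u_2 = 0; u_3 = 4; u_4 = 20; u_5 = 27; u_6 = 8; u_7 = 10; u_8 = 17; u_9 = 3; u_{10} = 13; u_{11} = 28.
Since u_{11} = u_0 = 28, the sequence is periodic with period 11.
(1105 - 0) mod 11 = 5, so u_{1105} = u_5 = 27.

27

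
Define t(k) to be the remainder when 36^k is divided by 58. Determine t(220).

Listing terms: t(1) = 36,  t(2) = 20,  t(3) = 24,  t(4) = 52,  t(5) = 16,  t(6) = 54,  t(7) = 30,  t(8) = 36.
Since t(8) = t(1) = 36, the sequence is periodic with period 7.
(220 - 1) mod 7 = 2, so t(220) = t(3) = 24.

24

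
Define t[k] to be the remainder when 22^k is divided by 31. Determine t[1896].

8

Listing terms: t[0] = 1,  t[1] = 22,  t[2] = 19,  t[3] = 15,  t[4] = 20,  t[5] = 6,  t[6] = 8,  t[7] = 21,  t[8] = 28,  t[9] = 27,  t[10] = 5,  t[11] = 17,  t[12] = 2,  t[13] = 13,  t[14] = 7,  t[15] = 30,  t[16] = 9,  t[17] = 12,  t[18] = 16,  t[19] = 11,  t[20] = 25,  t[21] = 23,  t[22] = 10,  t[23] = 3,  t[24] = 4,  t[25] = 26,  t[26] = 14,  t[27] = 29,  t[28] = 18,  t[29] = 24,  t[30] = 1.
Since t[30] = t[0] = 1, the sequence is periodic with period 30.
So t[1896] = t[0 + ((1896-0) mod 30)] = t[6] = 8.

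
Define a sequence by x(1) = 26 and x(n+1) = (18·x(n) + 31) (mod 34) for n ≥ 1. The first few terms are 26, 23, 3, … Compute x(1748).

21

We have x(1) = 26, x(2) = 23, x(3) = 3, x(4) = 17, x(5) = 31, x(6) = 11, x(7) = 25, x(8) = 5, x(9) = 19, x(10) = 33, x(11) = 13, x(12) = 27, x(13) = 7, x(14) = 21, x(15) = 1, x(16) = 15, x(17) = 29, x(18) = 9, x(19) = 23.
Since x(19) = x(2) = 23, the sequence is eventually periodic: after a pre-period of length 1 it cycles with period 17.
For n ≥ 2, x(n) depends only on (n - 2) mod 17. (1748 - 2) mod 17 = 12, so x(1748) = x(14) = 21.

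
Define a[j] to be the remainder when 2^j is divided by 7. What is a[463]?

We have a[1] = 2,  a[2] = 4,  a[3] = 1,  a[4] = 2.
The sequence repeats with period 3.
(463 - 1) mod 3 = 0, so a[463] = a[1] = 2.

2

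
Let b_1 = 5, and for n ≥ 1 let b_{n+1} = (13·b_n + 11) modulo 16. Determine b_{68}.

b_1 = 5,  b_2 = 12,  b_3 = 7,  b_4 = 6,  b_5 = 9,  b_6 = 0,  b_7 = 11,  b_8 = 10,  b_9 = 13,  b_{10} = 4,  b_{11} = 15,  b_{12} = 14,  b_{13} = 1,  b_{14} = 8,  b_{15} = 3,  b_{16} = 2,  b_{17} = 5.
Since b_{17} = b_1 = 5, the sequence is periodic with period 16.
So b_{68} = b_{1 + ((68-1) mod 16)} = b_4 = 6.

6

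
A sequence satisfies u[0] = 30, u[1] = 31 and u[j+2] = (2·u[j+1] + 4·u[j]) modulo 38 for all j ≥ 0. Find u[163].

12

u[0] = 30, u[1] = 31, u[2] = 30, u[3] = 32, u[4] = 32, u[5] = 2, u[6] = 18, u[7] = 6, u[8] = 8, u[9] = 2, u[10] = 36, u[11] = 4, u[12] = 0, u[13] = 16, u[14] = 32, u[15] = 14, u[16] = 4, u[17] = 26, u[18] = 30, u[19] = 12, u[20] = 30, u[21] = 32.
Since (u[20], u[21]) = (u[2], u[3]) = (30, 32) (two consecutive terms determine the rest), the sequence is eventually periodic: after a pre-period of length 2 it cycles with period 18.
For j ≥ 2, u[j] depends only on (j - 2) mod 18. (163 - 2) mod 18 = 17, so u[163] = u[19] = 12.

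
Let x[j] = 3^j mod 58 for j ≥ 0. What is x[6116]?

Listing terms: x[0] = 1, x[1] = 3, x[2] = 9, x[3] = 27, x[4] = 23, x[5] = 11, x[6] = 33, x[7] = 41, x[8] = 7, x[9] = 21, x[10] = 5, x[11] = 15, x[12] = 45, x[13] = 19, x[14] = 57, x[15] = 55, x[16] = 49, x[17] = 31, x[18] = 35, x[19] = 47, x[20] = 25, x[21] = 17, x[22] = 51, x[23] = 37, x[24] = 53, x[25] = 43, x[26] = 13, x[27] = 39, x[28] = 1.
The sequence repeats with period 28.
So x[6116] = x[0 + ((6116-0) mod 28)] = x[12] = 45.

45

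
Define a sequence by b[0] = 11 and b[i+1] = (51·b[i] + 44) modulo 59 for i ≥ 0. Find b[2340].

49

b[0] = 11,  b[1] = 15,  b[2] = 42,  b[3] = 3,  b[4] = 20,  b[5] = 2,  b[6] = 28,  b[7] = 56,  b[8] = 9,  b[9] = 31,  b[10] = 32,  b[11] = 24,  b[12] = 29,  b[13] = 48,  b[14] = 14,  b[15] = 50,  b[16] = 57,  b[17] = 1,  b[18] = 36,  b[19] = 51,  b[20] = 49,  b[21] = 6,  b[22] = 55,  b[23] = 17,  b[24] = 26,  b[25] = 13,  b[26] = 58,  b[27] = 52,  b[28] = 41,  b[29] = 11.
Since b[29] = b[0] = 11, the sequence is periodic with period 29.
So b[2340] = b[0 + ((2340-0) mod 29)] = b[20] = 49.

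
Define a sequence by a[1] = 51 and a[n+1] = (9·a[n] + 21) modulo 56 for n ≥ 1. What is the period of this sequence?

Listing terms: a[1] = 51; a[2] = 32; a[3] = 29; a[4] = 2; a[5] = 39; a[6] = 36; a[7] = 9; a[8] = 46; a[9] = 43; a[10] = 16; a[11] = 53; a[12] = 50; a[13] = 23; a[14] = 4; a[15] = 1; a[16] = 30; a[17] = 11; a[18] = 8; a[19] = 37; a[20] = 18; a[21] = 15; a[22] = 44; a[23] = 25; a[24] = 22; a[25] = 51.
The sequence repeats with period 24.

24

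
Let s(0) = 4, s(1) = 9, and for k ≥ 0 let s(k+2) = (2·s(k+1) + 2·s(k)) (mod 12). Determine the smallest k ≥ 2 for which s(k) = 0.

s(0) = 4,  s(1) = 9,  s(2) = 2,  s(3) = 10,  s(4) = 0,  s(5) = 8,  s(6) = 4,  s(7) = 0,  s(8) = 8.
Since (s(7), s(8)) = (s(4), s(5)) = (0, 8) (two consecutive terms determine the rest), the sequence is eventually periodic: after a pre-period of length 4 it cycles with period 3.
The value 0 first appears (with k ≥ 2) at s(4).

4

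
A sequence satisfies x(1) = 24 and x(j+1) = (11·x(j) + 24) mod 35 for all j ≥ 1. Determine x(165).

x(1) = 24; x(2) = 8; x(3) = 7; x(4) = 31; x(5) = 15; x(6) = 14; x(7) = 3; x(8) = 22; x(9) = 21; x(10) = 10; x(11) = 29; x(12) = 28; x(13) = 17; x(14) = 1; x(15) = 0; x(16) = 24.
Since x(16) = x(1) = 24, the sequence is periodic with period 15.
So x(165) = x(1 + ((165-1) mod 15)) = x(15) = 0.

0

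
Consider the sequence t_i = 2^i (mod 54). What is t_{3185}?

Listing terms: t_0 = 1,  t_1 = 2,  t_2 = 4,  t_3 = 8,  t_4 = 16,  t_5 = 32,  t_6 = 10,  t_7 = 20,  t_8 = 40,  t_9 = 26,  t_{10} = 52,  t_{11} = 50,  t_{12} = 46,  t_{13} = 38,  t_{14} = 22,  t_{15} = 44,  t_{16} = 34,  t_{17} = 14,  t_{18} = 28,  t_{19} = 2.
Since t_{19} = t_1 = 2, the sequence is eventually periodic: after a pre-period of length 1 it cycles with period 18.
For i ≥ 1, t_i depends only on (i - 1) mod 18. (3185 - 1) mod 18 = 16, so t_{3185} = t_{17} = 14.

14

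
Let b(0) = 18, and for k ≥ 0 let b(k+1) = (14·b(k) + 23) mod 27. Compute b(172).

b(0) = 18, b(1) = 5, b(2) = 12, b(3) = 2, b(4) = 24, b(5) = 8, b(6) = 0, b(7) = 23, b(8) = 21, b(9) = 20, b(10) = 6, b(11) = 26, b(12) = 9, b(13) = 14, b(14) = 3, b(15) = 11, b(16) = 15, b(17) = 17, b(18) = 18.
Since b(18) = b(0) = 18, the sequence is periodic with period 18.
(172 - 0) mod 18 = 10, so b(172) = b(10) = 6.

6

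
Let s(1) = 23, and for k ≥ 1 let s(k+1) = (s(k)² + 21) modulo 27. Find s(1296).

19

s(1) = 23, s(2) = 10, s(3) = 13, s(4) = 1, s(5) = 22, s(6) = 19, s(7) = 4, s(8) = 10.
Since s(8) = s(2) = 10, the sequence is eventually periodic: after a pre-period of length 1 it cycles with period 6.
For k ≥ 2, s(k) depends only on (k - 2) mod 6. (1296 - 2) mod 6 = 4, so s(1296) = s(6) = 19.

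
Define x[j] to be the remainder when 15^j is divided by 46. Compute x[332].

We have x[1] = 15, x[2] = 41, x[3] = 17, x[4] = 25, x[5] = 7, x[6] = 13, x[7] = 11, x[8] = 27, x[9] = 37, x[10] = 3, x[11] = 45, x[12] = 31, x[13] = 5, x[14] = 29, x[15] = 21, x[16] = 39, x[17] = 33, x[18] = 35, x[19] = 19, x[20] = 9, x[21] = 43, x[22] = 1, x[23] = 15.
Since x[23] = x[1] = 15, the sequence is periodic with period 22.
So x[332] = x[1 + ((332-1) mod 22)] = x[2] = 41.

41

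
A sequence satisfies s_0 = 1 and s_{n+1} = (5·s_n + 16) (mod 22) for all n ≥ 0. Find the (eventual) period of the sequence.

s_0 = 1, s_1 = 21, s_2 = 11, s_3 = 5, s_4 = 19, s_5 = 1.
The sequence repeats with period 5.

5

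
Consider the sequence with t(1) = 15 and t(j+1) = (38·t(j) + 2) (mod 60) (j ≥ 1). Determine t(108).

26

Listing terms: t(1) = 15; t(2) = 32; t(3) = 18; t(4) = 26; t(5) = 30; t(6) = 2; t(7) = 18.
Since t(7) = t(3) = 18, the sequence is eventually periodic: after a pre-period of length 2 it cycles with period 4.
For j ≥ 3, t(j) depends only on (j - 3) mod 4. (108 - 3) mod 4 = 1, so t(108) = t(4) = 26.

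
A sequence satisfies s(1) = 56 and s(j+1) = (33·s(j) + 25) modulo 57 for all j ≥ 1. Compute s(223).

25

We have s(1) = 56; s(2) = 49; s(3) = 46; s(4) = 4; s(5) = 43; s(6) = 19; s(7) = 25; s(8) = 52; s(9) = 31; s(10) = 22; s(11) = 10; s(12) = 13; s(13) = 55; s(14) = 16; s(15) = 40; s(16) = 34; s(17) = 7; s(18) = 28; s(19) = 37; s(20) = 49.
Since s(20) = s(2) = 49, the sequence is eventually periodic: after a pre-period of length 1 it cycles with period 18.
For j ≥ 2, s(j) depends only on (j - 2) mod 18. (223 - 2) mod 18 = 5, so s(223) = s(7) = 25.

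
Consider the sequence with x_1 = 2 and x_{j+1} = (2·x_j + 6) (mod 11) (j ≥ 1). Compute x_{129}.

x_1 = 2, x_2 = 10, x_3 = 4, x_4 = 3, x_5 = 1, x_6 = 8, x_7 = 0, x_8 = 6, x_9 = 7, x_{10} = 9, x_{11} = 2.
Since x_{11} = x_1 = 2, the sequence is periodic with period 10.
(129 - 1) mod 10 = 8, so x_{129} = x_9 = 7.

7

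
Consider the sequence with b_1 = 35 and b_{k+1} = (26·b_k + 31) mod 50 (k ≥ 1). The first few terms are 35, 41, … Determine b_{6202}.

41

Listing terms: b_1 = 35; b_2 = 41; b_3 = 47; b_4 = 3; b_5 = 9; b_6 = 15; b_7 = 21; b_8 = 27; b_9 = 33; b_{10} = 39; b_{11} = 45; b_{12} = 1; b_{13} = 7; b_{14} = 13; b_{15} = 19; b_{16} = 25; b_{17} = 31; b_{18} = 37; b_{19} = 43; b_{20} = 49; b_{21} = 5; b_{22} = 11; b_{23} = 17; b_{24} = 23; b_{25} = 29; b_{26} = 35.
The sequence repeats with period 25.
So b_{6202} = b_{1 + ((6202-1) mod 25)} = b_2 = 41.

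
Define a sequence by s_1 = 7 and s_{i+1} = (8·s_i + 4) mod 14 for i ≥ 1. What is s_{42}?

Listing terms: s_1 = 7,  s_2 = 4,  s_3 = 8,  s_4 = 12,  s_5 = 2,  s_6 = 6,  s_7 = 10,  s_8 = 0,  s_9 = 4.
Since s_9 = s_2 = 4, the sequence is eventually periodic: after a pre-period of length 1 it cycles with period 7.
For i ≥ 2, s_i depends only on (i - 2) mod 7. (42 - 2) mod 7 = 5, so s_{42} = s_7 = 10.

10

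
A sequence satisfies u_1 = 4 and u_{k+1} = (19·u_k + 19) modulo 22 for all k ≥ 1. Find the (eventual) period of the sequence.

10

Listing terms: u_1 = 4,  u_2 = 7,  u_3 = 20,  u_4 = 3,  u_5 = 10,  u_6 = 11,  u_7 = 8,  u_8 = 17,  u_9 = 12,  u_{10} = 5,  u_{11} = 4.
The sequence repeats with period 10.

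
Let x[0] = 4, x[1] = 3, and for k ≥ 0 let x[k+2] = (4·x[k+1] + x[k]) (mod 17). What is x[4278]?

13

Computing terms: x[0] = 4, x[1] = 3, x[2] = 16, x[3] = 16, x[4] = 12, x[5] = 13, x[6] = 13, x[7] = 14, x[8] = 1, x[9] = 1, x[10] = 5, x[11] = 4, x[12] = 4, x[13] = 3.
Since (x[12], x[13]) = (x[0], x[1]) = (4, 3) (two consecutive terms determine the rest), the sequence is periodic with period 12.
So x[4278] = x[0 + ((4278-0) mod 12)] = x[6] = 13.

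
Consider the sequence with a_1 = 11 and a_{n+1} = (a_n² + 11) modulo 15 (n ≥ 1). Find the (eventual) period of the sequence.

We have a_1 = 11,  a_2 = 12,  a_3 = 5,  a_4 = 6,  a_5 = 2,  a_6 = 0,  a_7 = 11.
Since a_7 = a_1 = 11, the sequence is periodic with period 6.

6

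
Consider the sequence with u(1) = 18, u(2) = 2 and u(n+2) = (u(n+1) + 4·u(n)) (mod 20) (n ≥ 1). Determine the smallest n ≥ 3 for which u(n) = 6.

6

Listing terms: u(1) = 18; u(2) = 2; u(3) = 14; u(4) = 2; u(5) = 18; u(6) = 6; u(7) = 18; u(8) = 2.
The sequence repeats with period 6.
The value 6 first appears (with n ≥ 3) at u(6).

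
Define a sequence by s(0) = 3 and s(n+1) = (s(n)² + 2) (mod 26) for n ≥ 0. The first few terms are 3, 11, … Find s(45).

s(0) = 3,  s(1) = 11,  s(2) = 19,  s(3) = 25,  s(4) = 3.
Since s(4) = s(0) = 3, the sequence is periodic with period 4.
So s(45) = s(0 + ((45-0) mod 4)) = s(1) = 11.

11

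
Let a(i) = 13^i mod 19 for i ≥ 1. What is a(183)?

a(1) = 13,  a(2) = 17,  a(3) = 12,  a(4) = 4,  a(5) = 14,  a(6) = 11,  a(7) = 10,  a(8) = 16,  a(9) = 18,  a(10) = 6,  a(11) = 2,  a(12) = 7,  a(13) = 15,  a(14) = 5,  a(15) = 8,  a(16) = 9,  a(17) = 3,  a(18) = 1,  a(19) = 13.
The sequence repeats with period 18.
(183 - 1) mod 18 = 2, so a(183) = a(3) = 12.

12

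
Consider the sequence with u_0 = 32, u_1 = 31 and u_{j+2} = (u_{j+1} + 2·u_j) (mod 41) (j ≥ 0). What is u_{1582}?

13

Computing terms: u_0 = 32; u_1 = 31; u_2 = 13; u_3 = 34; u_4 = 19; u_5 = 5; u_6 = 2; u_7 = 12; u_8 = 16; u_9 = 40; u_{10} = 31; u_{11} = 29; u_{12} = 9; u_{13} = 26; u_{14} = 3; u_{15} = 14; u_{16} = 20; u_{17} = 7; u_{18} = 6; u_{19} = 20; u_{20} = 32; u_{21} = 31.
Since (u_{20}, u_{21}) = (u_0, u_1) = (32, 31) (two consecutive terms determine the rest), the sequence is periodic with period 20.
So u_{1582} = u_{0 + ((1582-0) mod 20)} = u_2 = 13.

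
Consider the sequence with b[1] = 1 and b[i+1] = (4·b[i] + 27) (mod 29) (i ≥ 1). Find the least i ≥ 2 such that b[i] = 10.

8

b[1] = 1, b[2] = 2, b[3] = 6, b[4] = 22, b[5] = 28, b[6] = 23, b[7] = 3, b[8] = 10, b[9] = 9, b[10] = 5, b[11] = 18, b[12] = 12, b[13] = 17, b[14] = 8, b[15] = 1.
The sequence repeats with period 14.
The value 10 first appears (with i ≥ 2) at b[8].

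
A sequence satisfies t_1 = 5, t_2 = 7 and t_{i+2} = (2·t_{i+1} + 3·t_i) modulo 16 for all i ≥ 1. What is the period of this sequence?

4

Listing terms: t_1 = 5, t_2 = 7, t_3 = 13, t_4 = 15, t_5 = 5, t_6 = 7.
Since (t_5, t_6) = (t_1, t_2) = (5, 7) (two consecutive terms determine the rest), the sequence is periodic with period 4.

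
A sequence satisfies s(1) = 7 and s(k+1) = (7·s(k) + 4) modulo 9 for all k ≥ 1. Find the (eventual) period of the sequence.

9

Computing terms: s(1) = 7; s(2) = 8; s(3) = 6; s(4) = 1; s(5) = 2; s(6) = 0; s(7) = 4; s(8) = 5; s(9) = 3; s(10) = 7.
Since s(10) = s(1) = 7, the sequence is periodic with period 9.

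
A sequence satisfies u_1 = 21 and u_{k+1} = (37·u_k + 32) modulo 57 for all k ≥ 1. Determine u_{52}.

Listing terms: u_1 = 21; u_2 = 11; u_3 = 40; u_4 = 30; u_5 = 2; u_6 = 49; u_7 = 21.
The sequence repeats with period 6.
So u_{52} = u_{1 + ((52-1) mod 6)} = u_4 = 30.

30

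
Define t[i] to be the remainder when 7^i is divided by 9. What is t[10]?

Listing terms: t[0] = 1,  t[1] = 7,  t[2] = 4,  t[3] = 1.
Since t[3] = t[0] = 1, the sequence is periodic with period 3.
(10 - 0) mod 3 = 1, so t[10] = t[1] = 7.

7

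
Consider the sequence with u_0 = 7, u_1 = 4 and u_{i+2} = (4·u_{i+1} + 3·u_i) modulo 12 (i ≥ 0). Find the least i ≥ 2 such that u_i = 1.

Listing terms: u_0 = 7,  u_1 = 4,  u_2 = 1,  u_3 = 4,  u_4 = 7,  u_5 = 4.
Since (u_4, u_5) = (u_0, u_1) = (7, 4) (two consecutive terms determine the rest), the sequence is periodic with period 4.
The value 1 first appears (with i ≥ 2) at u_2.

2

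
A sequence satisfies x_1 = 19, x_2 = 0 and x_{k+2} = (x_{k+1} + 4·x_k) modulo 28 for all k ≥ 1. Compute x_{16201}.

x_1 = 19; x_2 = 0; x_3 = 20; x_4 = 20; x_5 = 16; x_6 = 12; x_7 = 20; x_8 = 12; x_9 = 8; x_{10} = 0; x_{11} = 4; x_{12} = 4; x_{13} = 20; x_{14} = 8; x_{15} = 4; x_{16} = 8; x_{17} = 24; x_{18} = 0; x_{19} = 12; x_{20} = 12; x_{21} = 4; x_{22} = 24; x_{23} = 12; x_{24} = 24; x_{25} = 16; x_{26} = 0; x_{27} = 8; x_{28} = 8; x_{29} = 12; x_{30} = 16; x_{31} = 8; x_{32} = 16; x_{33} = 20; x_{34} = 0; x_{35} = 24; x_{36} = 24; x_{37} = 8; x_{38} = 20; x_{39} = 24; x_{40} = 20; x_{41} = 4; x_{42} = 0; x_{43} = 16; x_{44} = 16; x_{45} = 24; x_{46} = 4; x_{47} = 16; x_{48} = 4; x_{49} = 12; x_{50} = 0; x_{51} = 20.
Since (x_{50}, x_{51}) = (x_2, x_3) = (0, 20) (two consecutive terms determine the rest), the sequence is eventually periodic: after a pre-period of length 1 it cycles with period 48.
For k ≥ 2, x_k depends only on (k - 2) mod 48. (16201 - 2) mod 48 = 23, so x_{16201} = x_{25} = 16.

16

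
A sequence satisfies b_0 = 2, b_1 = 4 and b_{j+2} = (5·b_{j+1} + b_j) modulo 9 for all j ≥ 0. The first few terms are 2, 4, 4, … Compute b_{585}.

b_0 = 2, b_1 = 4, b_2 = 4, b_3 = 6, b_4 = 7, b_5 = 5, b_6 = 5, b_7 = 3, b_8 = 2, b_9 = 4.
The sequence repeats with period 8.
So b_{585} = b_{0 + ((585-0) mod 8)} = b_1 = 4.

4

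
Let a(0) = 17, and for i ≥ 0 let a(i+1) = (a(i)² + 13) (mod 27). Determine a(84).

26

Listing terms: a(0) = 17, a(1) = 5, a(2) = 11, a(3) = 26, a(4) = 14, a(5) = 20, a(6) = 8, a(7) = 23, a(8) = 2, a(9) = 17.
Since a(9) = a(0) = 17, the sequence is periodic with period 9.
(84 - 0) mod 9 = 3, so a(84) = a(3) = 26.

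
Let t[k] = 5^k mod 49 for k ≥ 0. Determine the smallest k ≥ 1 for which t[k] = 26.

Listing terms: t[0] = 1; t[1] = 5; t[2] = 25; t[3] = 27; t[4] = 37; t[5] = 38; t[6] = 43; t[7] = 19; t[8] = 46; t[9] = 34; t[10] = 23; t[11] = 17; t[12] = 36; t[13] = 33; t[14] = 18; t[15] = 41; t[16] = 9; t[17] = 45; t[18] = 29; t[19] = 47; t[20] = 39; t[21] = 48; t[22] = 44; t[23] = 24; t[24] = 22; t[25] = 12; t[26] = 11; t[27] = 6; t[28] = 30; t[29] = 3; t[30] = 15; t[31] = 26; t[32] = 32; t[33] = 13; t[34] = 16; t[35] = 31; t[36] = 8; t[37] = 40; t[38] = 4; t[39] = 20; t[40] = 2; t[41] = 10; t[42] = 1.
The sequence repeats with period 42.
The value 26 first appears (with k ≥ 1) at t[31].

31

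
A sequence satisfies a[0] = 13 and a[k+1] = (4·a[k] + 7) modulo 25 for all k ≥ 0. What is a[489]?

Computing terms: a[0] = 13,  a[1] = 9,  a[2] = 18,  a[3] = 4,  a[4] = 23,  a[5] = 24,  a[6] = 3,  a[7] = 19,  a[8] = 8,  a[9] = 14,  a[10] = 13.
Since a[10] = a[0] = 13, the sequence is periodic with period 10.
So a[489] = a[0 + ((489-0) mod 10)] = a[9] = 14.

14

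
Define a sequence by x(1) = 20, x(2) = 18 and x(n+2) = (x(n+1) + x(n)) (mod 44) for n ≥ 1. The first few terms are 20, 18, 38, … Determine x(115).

28

x(1) = 20; x(2) = 18; x(3) = 38; x(4) = 12; x(5) = 6; x(6) = 18; x(7) = 24; x(8) = 42; x(9) = 22; x(10) = 20; x(11) = 42; x(12) = 18; x(13) = 16; x(14) = 34; x(15) = 6; x(16) = 40; x(17) = 2; x(18) = 42; x(19) = 0; x(20) = 42; x(21) = 42; x(22) = 40; x(23) = 38; x(24) = 34; x(25) = 28; x(26) = 18; x(27) = 2; x(28) = 20; x(29) = 22; x(30) = 42; x(31) = 20; x(32) = 18.
The sequence repeats with period 30.
(115 - 1) mod 30 = 24, so x(115) = x(25) = 28.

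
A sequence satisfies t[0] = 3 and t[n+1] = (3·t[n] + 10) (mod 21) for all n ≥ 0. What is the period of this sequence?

t[0] = 3, t[1] = 19, t[2] = 4, t[3] = 1, t[4] = 13, t[5] = 7, t[6] = 10, t[7] = 19.
Since t[7] = t[1] = 19, the sequence is eventually periodic: after a pre-period of length 1 it cycles with period 6.

6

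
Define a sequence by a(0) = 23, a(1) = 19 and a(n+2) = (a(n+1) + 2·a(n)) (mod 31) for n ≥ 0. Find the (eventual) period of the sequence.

a(0) = 23; a(1) = 19; a(2) = 3; a(3) = 10; a(4) = 16; a(5) = 5; a(6) = 6; a(7) = 16; a(8) = 28; a(9) = 29; a(10) = 23; a(11) = 19.
Since (a(10), a(11)) = (a(0), a(1)) = (23, 19) (two consecutive terms determine the rest), the sequence is periodic with period 10.

10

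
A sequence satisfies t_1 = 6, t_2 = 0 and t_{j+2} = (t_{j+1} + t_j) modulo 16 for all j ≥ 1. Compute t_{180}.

10

Computing terms: t_1 = 6; t_2 = 0; t_3 = 6; t_4 = 6; t_5 = 12; t_6 = 2; t_7 = 14; t_8 = 0; t_9 = 14; t_{10} = 14; t_{11} = 12; t_{12} = 10; t_{13} = 6; t_{14} = 0.
The sequence repeats with period 12.
(180 - 1) mod 12 = 11, so t_{180} = t_{12} = 10.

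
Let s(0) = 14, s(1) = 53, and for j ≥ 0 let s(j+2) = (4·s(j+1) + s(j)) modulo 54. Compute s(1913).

53

We have s(0) = 14; s(1) = 53; s(2) = 10; s(3) = 39; s(4) = 4; s(5) = 1; s(6) = 8; s(7) = 33; s(8) = 32; s(9) = 53; s(10) = 28; s(11) = 3; s(12) = 40; s(13) = 1; s(14) = 44; s(15) = 15; s(16) = 50; s(17) = 53; s(18) = 46; s(19) = 21; s(20) = 22; s(21) = 1; s(22) = 26; s(23) = 51; s(24) = 14; s(25) = 53.
The sequence repeats with period 24.
(1913 - 0) mod 24 = 17, so s(1913) = s(17) = 53.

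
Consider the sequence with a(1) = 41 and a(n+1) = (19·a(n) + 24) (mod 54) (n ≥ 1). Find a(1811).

47

Computing terms: a(1) = 41, a(2) = 47, a(3) = 53, a(4) = 5, a(5) = 11, a(6) = 17, a(7) = 23, a(8) = 29, a(9) = 35, a(10) = 41.
The sequence repeats with period 9.
So a(1811) = a(1 + ((1811-1) mod 9)) = a(2) = 47.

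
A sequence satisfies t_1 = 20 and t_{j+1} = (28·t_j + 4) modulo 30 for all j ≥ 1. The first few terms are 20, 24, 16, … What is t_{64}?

2

We have t_1 = 20,  t_2 = 24,  t_3 = 16,  t_4 = 2,  t_5 = 0,  t_6 = 4,  t_7 = 26,  t_8 = 12,  t_9 = 10,  t_{10} = 14,  t_{11} = 6,  t_{12} = 22,  t_{13} = 20.
Since t_{13} = t_1 = 20, the sequence is periodic with period 12.
So t_{64} = t_{1 + ((64-1) mod 12)} = t_4 = 2.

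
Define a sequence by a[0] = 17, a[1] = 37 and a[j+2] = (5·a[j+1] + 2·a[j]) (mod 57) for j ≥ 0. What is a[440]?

Computing terms: a[0] = 17; a[1] = 37; a[2] = 48; a[3] = 29; a[4] = 13; a[5] = 9; a[6] = 14; a[7] = 31; a[8] = 12; a[9] = 8; a[10] = 7; a[11] = 51; a[12] = 41; a[13] = 22; a[14] = 21; a[15] = 35; a[16] = 46; a[17] = 15; a[18] = 53; a[19] = 10; a[20] = 42; a[21] = 2; a[22] = 37; a[23] = 18; a[24] = 50; a[25] = 1; a[26] = 48; a[27] = 14; a[28] = 52; a[29] = 3; a[30] = 5; a[31] = 31; a[32] = 51; a[33] = 32; a[34] = 34; a[35] = 6; a[36] = 41; a[37] = 46; a[38] = 27; a[39] = 56; a[40] = 49; a[41] = 15; a[42] = 2; a[43] = 40; a[44] = 33; a[45] = 17; a[46] = 37.
Since (a[45], a[46]) = (a[0], a[1]) = (17, 37) (two consecutive terms determine the rest), the sequence is periodic with period 45.
So a[440] = a[0 + ((440-0) mod 45)] = a[35] = 6.

6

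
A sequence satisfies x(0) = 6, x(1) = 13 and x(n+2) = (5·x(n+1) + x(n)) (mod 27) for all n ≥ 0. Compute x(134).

x(0) = 6; x(1) = 13; x(2) = 17; x(3) = 17; x(4) = 21; x(5) = 14; x(6) = 10; x(7) = 10; x(8) = 6; x(9) = 13.
The sequence repeats with period 8.
So x(134) = x(0 + ((134-0) mod 8)) = x(6) = 10.

10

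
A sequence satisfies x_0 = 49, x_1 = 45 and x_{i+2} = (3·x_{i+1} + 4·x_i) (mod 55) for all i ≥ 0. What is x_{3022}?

1

Listing terms: x_0 = 49, x_1 = 45, x_2 = 1, x_3 = 18, x_4 = 3, x_5 = 26, x_6 = 35, x_7 = 44, x_8 = 52, x_9 = 2, x_{10} = 49, x_{11} = 45.
Since (x_{10}, x_{11}) = (x_0, x_1) = (49, 45) (two consecutive terms determine the rest), the sequence is periodic with period 10.
So x_{3022} = x_{0 + ((3022-0) mod 10)} = x_2 = 1.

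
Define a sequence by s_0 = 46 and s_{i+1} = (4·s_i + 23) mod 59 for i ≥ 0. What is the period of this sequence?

29

Listing terms: s_0 = 46; s_1 = 30; s_2 = 25; s_3 = 5; s_4 = 43; s_5 = 18; s_6 = 36; s_7 = 49; s_8 = 42; s_9 = 14; s_{10} = 20; s_{11} = 44; s_{12} = 22; s_{13} = 52; s_{14} = 54; s_{15} = 3; s_{16} = 35; s_{17} = 45; s_{18} = 26; s_{19} = 9; s_{20} = 0; s_{21} = 23; s_{22} = 56; s_{23} = 11; s_{24} = 8; s_{25} = 55; s_{26} = 7; s_{27} = 51; s_{28} = 50; s_{29} = 46.
Since s_{29} = s_0 = 46, the sequence is periodic with period 29.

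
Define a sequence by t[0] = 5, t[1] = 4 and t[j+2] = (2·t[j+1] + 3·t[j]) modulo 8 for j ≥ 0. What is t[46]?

3

We have t[0] = 5; t[1] = 4; t[2] = 7; t[3] = 2; t[4] = 1; t[5] = 0; t[6] = 3; t[7] = 6; t[8] = 5; t[9] = 4.
Since (t[8], t[9]) = (t[0], t[1]) = (5, 4) (two consecutive terms determine the rest), the sequence is periodic with period 8.
So t[46] = t[0 + ((46-0) mod 8)] = t[6] = 3.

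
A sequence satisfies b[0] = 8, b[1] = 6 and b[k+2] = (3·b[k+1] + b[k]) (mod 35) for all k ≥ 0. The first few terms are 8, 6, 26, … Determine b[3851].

7

Computing terms: b[0] = 8; b[1] = 6; b[2] = 26; b[3] = 14; b[4] = 33; b[5] = 8; b[6] = 22; b[7] = 4; b[8] = 34; b[9] = 1; b[10] = 2; b[11] = 7; b[12] = 23; b[13] = 6; b[14] = 6; b[15] = 24; b[16] = 8; b[17] = 13; b[18] = 12; b[19] = 14; b[20] = 19; b[21] = 1; b[22] = 22; b[23] = 32; b[24] = 13; b[25] = 1; b[26] = 16; b[27] = 14; b[28] = 23; b[29] = 13; b[30] = 27; b[31] = 24; b[32] = 29; b[33] = 6; b[34] = 12; b[35] = 7; b[36] = 33; b[37] = 1; b[38] = 1; b[39] = 4; b[40] = 13; b[41] = 8; b[42] = 2; b[43] = 14; b[44] = 9; b[45] = 6; b[46] = 27; b[47] = 17; b[48] = 8; b[49] = 6.
The sequence repeats with period 48.
So b[3851] = b[0 + ((3851-0) mod 48)] = b[11] = 7.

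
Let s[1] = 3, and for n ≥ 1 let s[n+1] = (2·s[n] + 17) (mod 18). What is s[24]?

11

Listing terms: s[1] = 3; s[2] = 5; s[3] = 9; s[4] = 17; s[5] = 15; s[6] = 11; s[7] = 3.
The sequence repeats with period 6.
So s[24] = s[1 + ((24-1) mod 6)] = s[6] = 11.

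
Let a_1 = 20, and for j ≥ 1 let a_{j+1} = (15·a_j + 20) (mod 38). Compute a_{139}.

2

Listing terms: a_1 = 20, a_2 = 16, a_3 = 32, a_4 = 6, a_5 = 34, a_6 = 36, a_7 = 28, a_8 = 22, a_9 = 8, a_{10} = 26, a_{11} = 30, a_{12} = 14, a_{13} = 2, a_{14} = 12, a_{15} = 10, a_{16} = 18, a_{17} = 24, a_{18} = 0, a_{19} = 20.
Since a_{19} = a_1 = 20, the sequence is periodic with period 18.
So a_{139} = a_{1 + ((139-1) mod 18)} = a_{13} = 2.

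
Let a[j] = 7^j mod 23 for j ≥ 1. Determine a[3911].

Computing terms: a[1] = 7, a[2] = 3, a[3] = 21, a[4] = 9, a[5] = 17, a[6] = 4, a[7] = 5, a[8] = 12, a[9] = 15, a[10] = 13, a[11] = 22, a[12] = 16, a[13] = 20, a[14] = 2, a[15] = 14, a[16] = 6, a[17] = 19, a[18] = 18, a[19] = 11, a[20] = 8, a[21] = 10, a[22] = 1, a[23] = 7.
The sequence repeats with period 22.
So a[3911] = a[1 + ((3911-1) mod 22)] = a[17] = 19.

19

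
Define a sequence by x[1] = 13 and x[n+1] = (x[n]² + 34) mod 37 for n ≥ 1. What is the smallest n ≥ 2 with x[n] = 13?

Computing terms: x[1] = 13, x[2] = 18, x[3] = 25, x[4] = 30, x[5] = 9, x[6] = 4, x[7] = 13.
The sequence repeats with period 6.
The value 13 next appears (with n ≥ 2) at x[7].

7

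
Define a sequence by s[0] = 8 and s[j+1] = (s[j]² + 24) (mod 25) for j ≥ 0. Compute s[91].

Computing terms: s[0] = 8,  s[1] = 13,  s[2] = 18,  s[3] = 23,  s[4] = 3,  s[5] = 8.
The sequence repeats with period 5.
(91 - 0) mod 5 = 1, so s[91] = s[1] = 13.

13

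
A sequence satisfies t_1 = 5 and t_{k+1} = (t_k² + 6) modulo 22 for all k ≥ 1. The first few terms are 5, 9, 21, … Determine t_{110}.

11

Computing terms: t_1 = 5, t_2 = 9, t_3 = 21, t_4 = 7, t_5 = 11, t_6 = 17, t_7 = 9.
Since t_7 = t_2 = 9, the sequence is eventually periodic: after a pre-period of length 1 it cycles with period 5.
For k ≥ 2, t_k depends only on (k - 2) mod 5. (110 - 2) mod 5 = 3, so t_{110} = t_5 = 11.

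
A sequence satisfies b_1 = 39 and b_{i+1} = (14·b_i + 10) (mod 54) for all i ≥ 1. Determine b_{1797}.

0

b_1 = 39,  b_2 = 16,  b_3 = 18,  b_4 = 46,  b_5 = 6,  b_6 = 40,  b_7 = 30,  b_8 = 52,  b_9 = 36,  b_{10} = 28,  b_{11} = 24,  b_{12} = 22,  b_{13} = 48,  b_{14} = 34,  b_{15} = 0,  b_{16} = 10,  b_{17} = 42,  b_{18} = 4,  b_{19} = 12,  b_{20} = 16.
Since b_{20} = b_2 = 16, the sequence is eventually periodic: after a pre-period of length 1 it cycles with period 18.
For i ≥ 2, b_i depends only on (i - 2) mod 18. (1797 - 2) mod 18 = 13, so b_{1797} = b_{15} = 0.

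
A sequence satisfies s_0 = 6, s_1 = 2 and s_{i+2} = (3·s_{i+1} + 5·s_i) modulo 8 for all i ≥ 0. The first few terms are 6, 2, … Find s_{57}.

6

We have s_0 = 6,  s_1 = 2,  s_2 = 4,  s_3 = 6,  s_4 = 6,  s_5 = 0,  s_6 = 6,  s_7 = 2.
Since (s_6, s_7) = (s_0, s_1) = (6, 2) (two consecutive terms determine the rest), the sequence is periodic with period 6.
(57 - 0) mod 6 = 3, so s_{57} = s_3 = 6.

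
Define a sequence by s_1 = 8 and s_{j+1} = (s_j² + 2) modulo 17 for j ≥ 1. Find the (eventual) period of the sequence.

Computing terms: s_1 = 8, s_2 = 15, s_3 = 6, s_4 = 4, s_5 = 1, s_6 = 3, s_7 = 11, s_8 = 4.
Since s_8 = s_4 = 4, the sequence is eventually periodic: after a pre-period of length 3 it cycles with period 4.

4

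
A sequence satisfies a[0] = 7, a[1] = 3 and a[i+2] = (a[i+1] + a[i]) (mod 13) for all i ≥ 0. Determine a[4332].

Computing terms: a[0] = 7,  a[1] = 3,  a[2] = 10,  a[3] = 0,  a[4] = 10,  a[5] = 10,  a[6] = 7,  a[7] = 4,  a[8] = 11,  a[9] = 2,  a[10] = 0,  a[11] = 2,  a[12] = 2,  a[13] = 4,  a[14] = 6,  a[15] = 10,  a[16] = 3,  a[17] = 0,  a[18] = 3,  a[19] = 3,  a[20] = 6,  a[21] = 9,  a[22] = 2,  a[23] = 11,  a[24] = 0,  a[25] = 11,  a[26] = 11,  a[27] = 9,  a[28] = 7,  a[29] = 3.
The sequence repeats with period 28.
So a[4332] = a[0 + ((4332-0) mod 28)] = a[20] = 6.

6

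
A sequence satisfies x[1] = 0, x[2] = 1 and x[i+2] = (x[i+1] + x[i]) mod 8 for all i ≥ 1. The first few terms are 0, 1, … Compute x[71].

We have x[1] = 0; x[2] = 1; x[3] = 1; x[4] = 2; x[5] = 3; x[6] = 5; x[7] = 0; x[8] = 5; x[9] = 5; x[10] = 2; x[11] = 7; x[12] = 1; x[13] = 0; x[14] = 1.
The sequence repeats with period 12.
So x[71] = x[1 + ((71-1) mod 12)] = x[11] = 7.

7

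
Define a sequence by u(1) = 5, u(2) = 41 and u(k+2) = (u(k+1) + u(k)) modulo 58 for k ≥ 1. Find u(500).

We have u(1) = 5; u(2) = 41; u(3) = 46; u(4) = 29; u(5) = 17; u(6) = 46; u(7) = 5; u(8) = 51; u(9) = 56; u(10) = 49; u(11) = 47; u(12) = 38; u(13) = 27; u(14) = 7; u(15) = 34; u(16) = 41; u(17) = 17; u(18) = 0; u(19) = 17; u(20) = 17; u(21) = 34; u(22) = 51; u(23) = 27; u(24) = 20; u(25) = 47; u(26) = 9; u(27) = 56; u(28) = 7; u(29) = 5; u(30) = 12; u(31) = 17; u(32) = 29; u(33) = 46; u(34) = 17; u(35) = 5; u(36) = 22; u(37) = 27; u(38) = 49; u(39) = 18; u(40) = 9; u(41) = 27; u(42) = 36; u(43) = 5; u(44) = 41.
The sequence repeats with period 42.
So u(500) = u(1 + ((500-1) mod 42)) = u(38) = 49.

49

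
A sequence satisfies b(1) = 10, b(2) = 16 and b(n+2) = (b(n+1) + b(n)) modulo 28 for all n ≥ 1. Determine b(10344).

22

b(1) = 10,  b(2) = 16,  b(3) = 26,  b(4) = 14,  b(5) = 12,  b(6) = 26,  b(7) = 10,  b(8) = 8,  b(9) = 18,  b(10) = 26,  b(11) = 16,  b(12) = 14,  b(13) = 2,  b(14) = 16,  b(15) = 18,  b(16) = 6,  b(17) = 24,  b(18) = 2,  b(19) = 26,  b(20) = 0,  b(21) = 26,  b(22) = 26,  b(23) = 24,  b(24) = 22,  b(25) = 18,  b(26) = 12,  b(27) = 2,  b(28) = 14,  b(29) = 16,  b(30) = 2,  b(31) = 18,  b(32) = 20,  b(33) = 10,  b(34) = 2,  b(35) = 12,  b(36) = 14,  b(37) = 26,  b(38) = 12,  b(39) = 10,  b(40) = 22,  b(41) = 4,  b(42) = 26,  b(43) = 2,  b(44) = 0,  b(45) = 2,  b(46) = 2,  b(47) = 4,  b(48) = 6,  b(49) = 10,  b(50) = 16.
Since (b(49), b(50)) = (b(1), b(2)) = (10, 16) (two consecutive terms determine the rest), the sequence is periodic with period 48.
So b(10344) = b(1 + ((10344-1) mod 48)) = b(24) = 22.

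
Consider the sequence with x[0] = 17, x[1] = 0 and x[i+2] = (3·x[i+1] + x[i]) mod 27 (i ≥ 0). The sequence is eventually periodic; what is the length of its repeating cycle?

x[0] = 17,  x[1] = 0,  x[2] = 17,  x[3] = 24,  x[4] = 8,  x[5] = 21,  x[6] = 17,  x[7] = 18,  x[8] = 17,  x[9] = 15,  x[10] = 8,  x[11] = 12,  x[12] = 17,  x[13] = 9,  x[14] = 17,  x[15] = 6,  x[16] = 8,  x[17] = 3,  x[18] = 17,  x[19] = 0.
The sequence repeats with period 18.

18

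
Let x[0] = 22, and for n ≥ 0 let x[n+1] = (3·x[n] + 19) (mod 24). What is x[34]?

Listing terms: x[0] = 22, x[1] = 13, x[2] = 10, x[3] = 1, x[4] = 22.
Since x[4] = x[0] = 22, the sequence is periodic with period 4.
So x[34] = x[0 + ((34-0) mod 4)] = x[2] = 10.

10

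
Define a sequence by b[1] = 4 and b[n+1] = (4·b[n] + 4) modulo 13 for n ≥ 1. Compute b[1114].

Listing terms: b[1] = 4, b[2] = 7, b[3] = 6, b[4] = 2, b[5] = 12, b[6] = 0, b[7] = 4.
Since b[7] = b[1] = 4, the sequence is periodic with period 6.
So b[1114] = b[1 + ((1114-1) mod 6)] = b[4] = 2.

2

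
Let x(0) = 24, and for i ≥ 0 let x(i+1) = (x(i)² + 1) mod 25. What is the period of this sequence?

Listing terms: x(0) = 24; x(1) = 2; x(2) = 5; x(3) = 1; x(4) = 2.
Since x(4) = x(1) = 2, the sequence is eventually periodic: after a pre-period of length 1 it cycles with period 3.

3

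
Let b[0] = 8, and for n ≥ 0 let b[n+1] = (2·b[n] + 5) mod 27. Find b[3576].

b[0] = 8; b[1] = 21; b[2] = 20; b[3] = 18; b[4] = 14; b[5] = 6; b[6] = 17; b[7] = 12; b[8] = 2; b[9] = 9; b[10] = 23; b[11] = 24; b[12] = 26; b[13] = 3; b[14] = 11; b[15] = 0; b[16] = 5; b[17] = 15; b[18] = 8.
The sequence repeats with period 18.
So b[3576] = b[0 + ((3576-0) mod 18)] = b[12] = 26.

26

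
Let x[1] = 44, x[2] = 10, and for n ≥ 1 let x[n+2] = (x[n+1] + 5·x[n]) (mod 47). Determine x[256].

We have x[1] = 44, x[2] = 10, x[3] = 42, x[4] = 45, x[5] = 20, x[6] = 10, x[7] = 16, x[8] = 19, x[9] = 5, x[10] = 6, x[11] = 31, x[12] = 14, x[13] = 28, x[14] = 4, x[15] = 3, x[16] = 23, x[17] = 38, x[18] = 12, x[19] = 14, x[20] = 27, x[21] = 3, x[22] = 44, x[23] = 12, x[24] = 44, x[25] = 10.
Since (x[24], x[25]) = (x[1], x[2]) = (44, 10) (two consecutive terms determine the rest), the sequence is periodic with period 23.
(256 - 1) mod 23 = 2, so x[256] = x[3] = 42.

42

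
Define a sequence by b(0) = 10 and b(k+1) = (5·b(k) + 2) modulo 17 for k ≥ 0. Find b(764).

Computing terms: b(0) = 10,  b(1) = 1,  b(2) = 7,  b(3) = 3,  b(4) = 0,  b(5) = 2,  b(6) = 12,  b(7) = 11,  b(8) = 6,  b(9) = 15,  b(10) = 9,  b(11) = 13,  b(12) = 16,  b(13) = 14,  b(14) = 4,  b(15) = 5,  b(16) = 10.
The sequence repeats with period 16.
(764 - 0) mod 16 = 12, so b(764) = b(12) = 16.

16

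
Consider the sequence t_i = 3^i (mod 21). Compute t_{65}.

Listing terms: t_1 = 3; t_2 = 9; t_3 = 6; t_4 = 18; t_5 = 12; t_6 = 15; t_7 = 3.
The sequence repeats with period 6.
(65 - 1) mod 6 = 4, so t_{65} = t_5 = 12.

12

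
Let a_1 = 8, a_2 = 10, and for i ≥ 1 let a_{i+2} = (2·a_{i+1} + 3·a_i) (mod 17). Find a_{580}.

16

a_1 = 8, a_2 = 10, a_3 = 10, a_4 = 16, a_5 = 11, a_6 = 2, a_7 = 3, a_8 = 12, a_9 = 16, a_{10} = 0, a_{11} = 14, a_{12} = 11, a_{13} = 13, a_{14} = 8, a_{15} = 4, a_{16} = 15, a_{17} = 8, a_{18} = 10.
The sequence repeats with period 16.
(580 - 1) mod 16 = 3, so a_{580} = a_4 = 16.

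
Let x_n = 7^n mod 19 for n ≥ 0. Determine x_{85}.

7

x_0 = 1; x_1 = 7; x_2 = 11; x_3 = 1.
Since x_3 = x_0 = 1, the sequence is periodic with period 3.
(85 - 0) mod 3 = 1, so x_{85} = x_1 = 7.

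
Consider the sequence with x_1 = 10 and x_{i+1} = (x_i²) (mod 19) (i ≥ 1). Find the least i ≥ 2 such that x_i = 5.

2

x_1 = 10,  x_2 = 5,  x_3 = 6,  x_4 = 17,  x_5 = 4,  x_6 = 16,  x_7 = 9,  x_8 = 5.
Since x_8 = x_2 = 5, the sequence is eventually periodic: after a pre-period of length 1 it cycles with period 6.
The value 5 first appears (with i ≥ 2) at x_2.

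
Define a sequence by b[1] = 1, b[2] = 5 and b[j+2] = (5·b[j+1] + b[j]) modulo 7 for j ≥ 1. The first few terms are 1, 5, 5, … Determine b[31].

We have b[1] = 1, b[2] = 5, b[3] = 5, b[4] = 2, b[5] = 1, b[6] = 0, b[7] = 1, b[8] = 5.
The sequence repeats with period 6.
(31 - 1) mod 6 = 0, so b[31] = b[1] = 1.

1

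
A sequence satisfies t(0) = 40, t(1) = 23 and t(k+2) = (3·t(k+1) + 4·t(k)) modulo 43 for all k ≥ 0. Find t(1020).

4

We have t(0) = 40, t(1) = 23, t(2) = 14, t(3) = 5, t(4) = 28, t(5) = 18, t(6) = 37, t(7) = 11, t(8) = 9, t(9) = 28, t(10) = 34, t(11) = 42, t(12) = 4, t(13) = 8, t(14) = 40, t(15) = 23.
Since (t(14), t(15)) = (t(0), t(1)) = (40, 23) (two consecutive terms determine the rest), the sequence is periodic with period 14.
So t(1020) = t(0 + ((1020-0) mod 14)) = t(12) = 4.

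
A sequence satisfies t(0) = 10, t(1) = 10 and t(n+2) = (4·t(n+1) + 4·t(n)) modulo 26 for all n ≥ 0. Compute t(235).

t(0) = 10, t(1) = 10, t(2) = 2, t(3) = 22, t(4) = 18, t(5) = 4, t(6) = 10, t(7) = 4, t(8) = 4, t(9) = 6, t(10) = 14, t(11) = 2, t(12) = 12, t(13) = 4, t(14) = 12, t(15) = 12, t(16) = 18, t(17) = 16, t(18) = 6, t(19) = 10, t(20) = 12, t(21) = 10, t(22) = 10.
Since (t(21), t(22)) = (t(0), t(1)) = (10, 10) (two consecutive terms determine the rest), the sequence is periodic with period 21.
So t(235) = t(0 + ((235-0) mod 21)) = t(4) = 18.

18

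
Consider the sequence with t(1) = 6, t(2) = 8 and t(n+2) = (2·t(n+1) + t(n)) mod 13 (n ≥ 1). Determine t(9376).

Listing terms: t(1) = 6, t(2) = 8, t(3) = 9, t(4) = 0, t(5) = 9, t(6) = 5, t(7) = 6, t(8) = 4, t(9) = 1, t(10) = 6, t(11) = 0, t(12) = 6, t(13) = 12, t(14) = 4, t(15) = 7, t(16) = 5, t(17) = 4, t(18) = 0, t(19) = 4, t(20) = 8, t(21) = 7, t(22) = 9, t(23) = 12, t(24) = 7, t(25) = 0, t(26) = 7, t(27) = 1, t(28) = 9, t(29) = 6, t(30) = 8.
Since (t(29), t(30)) = (t(1), t(2)) = (6, 8) (two consecutive terms determine the rest), the sequence is periodic with period 28.
So t(9376) = t(1 + ((9376-1) mod 28)) = t(24) = 7.

7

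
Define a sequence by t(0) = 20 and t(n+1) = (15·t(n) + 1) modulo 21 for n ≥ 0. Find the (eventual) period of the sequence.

We have t(0) = 20, t(1) = 7, t(2) = 1, t(3) = 16, t(4) = 10, t(5) = 4, t(6) = 19, t(7) = 13, t(8) = 7.
Since t(8) = t(1) = 7, the sequence is eventually periodic: after a pre-period of length 1 it cycles with period 7.

7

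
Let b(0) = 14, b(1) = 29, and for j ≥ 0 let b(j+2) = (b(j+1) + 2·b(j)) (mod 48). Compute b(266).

Computing terms: b(0) = 14; b(1) = 29; b(2) = 9; b(3) = 19; b(4) = 37; b(5) = 27; b(6) = 5; b(7) = 11; b(8) = 21; b(9) = 43; b(10) = 37; b(11) = 27.
Since (b(10), b(11)) = (b(4), b(5)) = (37, 27) (two consecutive terms determine the rest), the sequence is eventually periodic: after a pre-period of length 4 it cycles with period 6.
For j ≥ 4, b(j) depends only on (j - 4) mod 6. (266 - 4) mod 6 = 4, so b(266) = b(8) = 21.

21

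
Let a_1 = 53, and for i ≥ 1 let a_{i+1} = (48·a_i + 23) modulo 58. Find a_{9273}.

We have a_1 = 53, a_2 = 15, a_3 = 47, a_4 = 17, a_5 = 27, a_6 = 43, a_7 = 57, a_8 = 33, a_9 = 41, a_{10} = 19, a_{11} = 7, a_{12} = 11, a_{13} = 29, a_{14} = 23, a_{15} = 25, a_{16} = 5, a_{17} = 31, a_{18} = 3, a_{19} = 51, a_{20} = 35, a_{21} = 21, a_{22} = 45, a_{23} = 37, a_{24} = 1, a_{25} = 13, a_{26} = 9, a_{27} = 49, a_{28} = 55, a_{29} = 53.
The sequence repeats with period 28.
So a_{9273} = a_{1 + ((9273-1) mod 28)} = a_5 = 27.

27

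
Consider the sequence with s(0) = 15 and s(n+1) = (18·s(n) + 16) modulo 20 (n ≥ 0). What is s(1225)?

16

We have s(0) = 15; s(1) = 6; s(2) = 4; s(3) = 8; s(4) = 0; s(5) = 16; s(6) = 4.
Since s(6) = s(2) = 4, the sequence is eventually periodic: after a pre-period of length 2 it cycles with period 4.
For n ≥ 2, s(n) depends only on (n - 2) mod 4. (1225 - 2) mod 4 = 3, so s(1225) = s(5) = 16.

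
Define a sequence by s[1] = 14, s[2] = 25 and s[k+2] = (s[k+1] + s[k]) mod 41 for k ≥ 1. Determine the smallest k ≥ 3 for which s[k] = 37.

Listing terms: s[1] = 14,  s[2] = 25,  s[3] = 39,  s[4] = 23,  s[5] = 21,  s[6] = 3,  s[7] = 24,  s[8] = 27,  s[9] = 10,  s[10] = 37,  s[11] = 6,  s[12] = 2,  s[13] = 8,  s[14] = 10,  s[15] = 18,  s[16] = 28,  s[17] = 5,  s[18] = 33,  s[19] = 38,  s[20] = 30,  s[21] = 27,  s[22] = 16,  s[23] = 2,  s[24] = 18,  s[25] = 20,  s[26] = 38,  s[27] = 17,  s[28] = 14,  s[29] = 31,  s[30] = 4,  s[31] = 35,  s[32] = 39,  s[33] = 33,  s[34] = 31,  s[35] = 23,  s[36] = 13,  s[37] = 36,  s[38] = 8,  s[39] = 3,  s[40] = 11,  s[41] = 14,  s[42] = 25.
The sequence repeats with period 40.
The value 37 first appears (with k ≥ 3) at s[10].

10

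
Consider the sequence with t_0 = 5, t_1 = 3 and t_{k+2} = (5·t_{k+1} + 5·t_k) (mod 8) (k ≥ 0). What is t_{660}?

5

t_0 = 5, t_1 = 3, t_2 = 0, t_3 = 7, t_4 = 3, t_5 = 2, t_6 = 1, t_7 = 7, t_8 = 0, t_9 = 3, t_{10} = 7, t_{11} = 2, t_{12} = 5, t_{13} = 3.
The sequence repeats with period 12.
So t_{660} = t_{0 + ((660-0) mod 12)} = t_0 = 5.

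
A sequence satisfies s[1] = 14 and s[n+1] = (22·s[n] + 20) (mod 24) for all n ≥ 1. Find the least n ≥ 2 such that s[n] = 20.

Listing terms: s[1] = 14, s[2] = 16, s[3] = 12, s[4] = 20, s[5] = 4, s[6] = 12.
Since s[6] = s[3] = 12, the sequence is eventually periodic: after a pre-period of length 2 it cycles with period 3.
The value 20 first appears (with n ≥ 2) at s[4].

4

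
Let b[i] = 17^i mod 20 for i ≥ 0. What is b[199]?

b[0] = 1; b[1] = 17; b[2] = 9; b[3] = 13; b[4] = 1.
The sequence repeats with period 4.
So b[199] = b[0 + ((199-0) mod 4)] = b[3] = 13.

13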